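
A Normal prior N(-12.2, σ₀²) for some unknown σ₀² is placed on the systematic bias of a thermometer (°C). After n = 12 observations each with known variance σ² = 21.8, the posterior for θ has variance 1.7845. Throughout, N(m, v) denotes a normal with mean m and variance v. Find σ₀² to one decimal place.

σ₀² = 100.8

Posterior precision equals prior precision plus data precision: 1/σ_n² = 1/σ₀² + n/σ².
So 1/σ₀² = 1/1.7845 − 12/21.8 = 0.560381 − 0.550459 = 0.009922.
Hence σ₀² = 1/0.009922 ≈ 100.8.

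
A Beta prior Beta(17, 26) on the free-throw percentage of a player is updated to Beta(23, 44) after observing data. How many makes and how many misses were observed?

6 makes and 18 misses

Beta is conjugate to the binomial likelihood: posterior = Beta(α+s, β+f).
Match parameters: s=23−17=6, f=44−26=18.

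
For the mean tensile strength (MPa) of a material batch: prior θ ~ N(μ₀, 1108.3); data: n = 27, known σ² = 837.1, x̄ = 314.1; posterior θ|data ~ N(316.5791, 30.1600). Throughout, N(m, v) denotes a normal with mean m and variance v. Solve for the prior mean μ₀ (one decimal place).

μ₀ = 405.2

With known observation variance, the Normal–Normal posterior has precision τ_n = τ₀ + n/σ² and mean μ_n = (τ₀μ₀ + (n/σ²)x̄)/τ_n.
Here τ₀ = 1/1108.3 = 0.000902 and τ_data = 27/837.1 = 0.032254, so τ_n = 0.033156.
Rearranging for μ₀: μ₀ = (μ_n·τ_n − τ_data·x̄)/τ₀ = (316.5791·0.033156 − 0.032254·314.1) / 0.000902 = 0.365515/0.000902 ≈ 405.2.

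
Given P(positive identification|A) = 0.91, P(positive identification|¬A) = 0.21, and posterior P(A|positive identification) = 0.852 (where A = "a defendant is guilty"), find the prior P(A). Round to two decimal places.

P(A) = 0.57

Bayes' rule in odds form gives O(A|E) = O(A)·[P(E|A)/P(E|¬A)], hence O(A) = O(A|E)/LR.
Posterior odds = 0.852/(1−0.852) = 5.7568. LR = 0.91/0.21 = 4.3333.
Prior odds = 5.7568/4.3333 = 1.3285, so P(A) = 1.3285/(1+1.3285) ≈ 0.57.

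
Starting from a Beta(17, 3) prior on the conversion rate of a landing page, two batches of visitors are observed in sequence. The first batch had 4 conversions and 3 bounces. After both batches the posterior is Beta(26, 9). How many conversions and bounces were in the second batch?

5 conversions and 3 bounces

Sequential conjugate updates are equivalent to a single update on the pooled data, so total successes = posterior α − prior α and total failures = posterior β − prior β.
Total across both batches: 26−17=9 conversions, 9−3=6 bounces.
Subtract the first batch: 9−4=5 conversions and 6−3=3 bounces.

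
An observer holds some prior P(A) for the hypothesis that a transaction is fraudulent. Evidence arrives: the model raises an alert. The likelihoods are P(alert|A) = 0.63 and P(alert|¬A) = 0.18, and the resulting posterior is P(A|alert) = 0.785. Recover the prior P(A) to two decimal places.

In odds form, posterior odds = prior odds × likelihood ratio, so prior odds = posterior odds ÷ LR.
Posterior odds = 0.785/(1−0.785) = 3.6512. LR = 0.63/0.18 = 3.5000.
Prior odds = 3.6512/3.5000 = 1.0432, so P(A) = 1.0432/(1+1.0432) ≈ 0.51.

P(A) = 0.51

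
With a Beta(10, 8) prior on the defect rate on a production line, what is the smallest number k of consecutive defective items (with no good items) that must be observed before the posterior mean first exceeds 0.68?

After k defective items and 0 good items the posterior is Beta(10+k, 8), with mean (10+k)/(10+8+k).
Set (10+k)/(18+k) > 0.68 and solve: k > (0.68·18 − 10)/(1 − 0.68) = 7.000.
The smallest integer exceeding 7.000 is 8.

k = 8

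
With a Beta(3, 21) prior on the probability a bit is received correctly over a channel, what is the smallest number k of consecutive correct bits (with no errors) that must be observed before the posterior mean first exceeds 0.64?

k = 35

After k correct bits and 0 errors the posterior is Beta(3+k, 21), with mean (3+k)/(3+21+k).
Set (3+k)/(24+k) > 0.64 and solve: k > (0.64·24 − 3)/(1 − 0.64) = 34.333.
The smallest integer exceeding 34.333 is 35.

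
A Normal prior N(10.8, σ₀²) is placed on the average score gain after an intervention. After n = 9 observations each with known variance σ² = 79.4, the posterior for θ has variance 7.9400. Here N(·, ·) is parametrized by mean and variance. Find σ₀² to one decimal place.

Posterior precision equals prior precision plus data precision: 1/σ_n² = 1/σ₀² + n/σ².
So 1/σ₀² = 1/7.9400 − 9/79.4 = 0.125945 − 0.113350 = 0.012595.
Hence σ₀² = 1/0.012595 ≈ 79.4.

σ₀² = 79.4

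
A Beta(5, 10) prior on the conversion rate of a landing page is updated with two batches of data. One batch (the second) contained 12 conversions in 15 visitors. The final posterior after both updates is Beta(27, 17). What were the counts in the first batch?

Because Beta–binomial updating is additive in the counts, the combined data contributed (α_post−α_prior, β_post−β_prior) successes and failures.
Total across both batches: 27−5=22 conversions, 17−10=7 bounces.
Subtract the second batch: 22−12=10 conversions and 7−3=4 bounces.

10 conversions and 4 bounces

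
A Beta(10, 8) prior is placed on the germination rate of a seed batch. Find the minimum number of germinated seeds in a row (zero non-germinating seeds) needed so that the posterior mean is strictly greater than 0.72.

k = 11

After k germinated seeds and 0 non-germinating seeds the posterior is Beta(10+k, 8), with mean (10+k)/(10+8+k).
Set (10+k)/(18+k) > 0.72 and solve: k > (0.72·18 − 10)/(1 − 0.72) = 10.571.
The smallest integer exceeding 10.571 is 11.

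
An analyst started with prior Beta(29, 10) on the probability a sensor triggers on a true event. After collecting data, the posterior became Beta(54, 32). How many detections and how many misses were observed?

25 detections and 22 misses

Under Beta–binomial conjugacy the posterior parameters are (α+s, β+f).
Match parameters: s=54−29=25, f=32−10=22.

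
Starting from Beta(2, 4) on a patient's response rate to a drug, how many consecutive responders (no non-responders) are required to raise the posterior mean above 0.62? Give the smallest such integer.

k = 5

After k responders and 0 non-responders the posterior is Beta(2+k, 4), with mean (2+k)/(2+4+k).
Set (2+k)/(6+k) > 0.62 and solve: k > (0.62·6 − 2)/(1 − 0.62) = 4.526.
The smallest integer exceeding 4.526 is 5, and checking k=5: (7)/(11) = 0.6364 > 0.62.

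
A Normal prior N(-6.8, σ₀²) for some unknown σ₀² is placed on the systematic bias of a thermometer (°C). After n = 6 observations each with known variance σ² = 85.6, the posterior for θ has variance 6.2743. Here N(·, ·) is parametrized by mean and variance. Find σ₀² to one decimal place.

σ₀² = 11.2

Posterior precision equals prior precision plus data precision: 1/σ_n² = 1/σ₀² + n/σ².
So 1/σ₀² = 1/6.2743 − 6/85.6 = 0.159380 − 0.070093 = 0.089287.
Hence σ₀² = 1/0.089287 ≈ 11.2.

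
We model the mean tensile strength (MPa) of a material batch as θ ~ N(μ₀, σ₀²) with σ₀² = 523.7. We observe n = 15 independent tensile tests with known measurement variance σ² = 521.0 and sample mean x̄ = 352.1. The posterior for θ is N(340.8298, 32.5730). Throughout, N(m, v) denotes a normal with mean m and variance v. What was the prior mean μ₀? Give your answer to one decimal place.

μ₀ = 170.9

The posterior mean is a precision-weighted average: μ_n = (τ₀μ₀ + τ_data·x̄)/(τ₀+τ_data), with τ₀=1/σ₀² and τ_data=n/σ².
Here τ₀ = 1/523.7 = 0.001909 and τ_data = 15/521.0 = 0.028791, so τ_n = 0.030700.
Rearranging for μ₀: μ₀ = (μ_n·τ_n − τ_data·x̄)/τ₀ = (340.8298·0.030700 − 0.028791·352.1) / 0.001909 = 0.326164/0.001909 ≈ 170.9.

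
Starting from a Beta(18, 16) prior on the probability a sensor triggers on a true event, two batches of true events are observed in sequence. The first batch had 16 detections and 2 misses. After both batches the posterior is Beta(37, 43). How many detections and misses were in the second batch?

3 detections and 25 misses

Because Beta–binomial updating is additive in the counts, the combined data contributed (α_post−α_prior, β_post−β_prior) successes and failures.
Total across both batches: 37−18=19 detections, 43−16=27 misses.
Subtract the first batch: 19−16=3 detections and 27−2=25 misses.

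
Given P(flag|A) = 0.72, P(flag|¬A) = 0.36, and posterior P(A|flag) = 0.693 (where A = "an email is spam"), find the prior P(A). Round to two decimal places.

In odds form, posterior odds = prior odds × likelihood ratio, so prior odds = posterior odds ÷ LR.
Posterior odds = 0.693/(1−0.693) = 2.2573. LR = 0.72/0.36 = 2.0000.
Prior odds = 2.2573/2.0000 = 1.1286, so P(A) = 1.1286/(1+1.1286) ≈ 0.53.

P(A) = 0.53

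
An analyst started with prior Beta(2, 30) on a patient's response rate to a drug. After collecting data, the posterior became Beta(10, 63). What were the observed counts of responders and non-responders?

8 responders and 33 non-responders

Beta is conjugate to the binomial likelihood: posterior = Beta(α+s, β+f).
So s = 10 − 2 = 8 and f = 63 − 30 = 33.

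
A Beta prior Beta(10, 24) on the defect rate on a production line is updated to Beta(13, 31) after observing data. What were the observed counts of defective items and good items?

A Beta(α, β) prior with s successes and f failures in binomial data gives a Beta(α+s, β+f) posterior.
So s = 13 − 10 = 3 and f = 31 − 24 = 7.

3 defective items and 7 good items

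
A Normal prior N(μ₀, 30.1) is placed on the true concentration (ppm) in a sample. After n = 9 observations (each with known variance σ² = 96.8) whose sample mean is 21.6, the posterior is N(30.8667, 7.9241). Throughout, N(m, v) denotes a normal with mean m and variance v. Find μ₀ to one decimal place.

μ₀ = 56.8

The posterior mean is a precision-weighted average: μ_n = (τ₀μ₀ + τ_data·x̄)/(τ₀+τ_data), with τ₀=1/σ₀² and τ_data=n/σ².
Here τ₀ = 1/30.1 = 0.033223 and τ_data = 9/96.8 = 0.092975, so τ_n = 0.126198.
Rearranging for μ₀: μ₀ = (μ_n·τ_n − τ_data·x̄)/τ₀ = (30.8667·0.126198 − 0.092975·21.6) / 0.033223 = 1.887056/0.033223 ≈ 56.8.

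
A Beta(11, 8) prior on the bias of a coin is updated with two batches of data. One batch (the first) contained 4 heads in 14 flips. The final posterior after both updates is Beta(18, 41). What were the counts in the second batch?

Because Beta–binomial updating is additive in the counts, the combined data contributed (α_post−α_prior, β_post−β_prior) successes and failures.
Total across both batches: 18−11=7 heads, 41−8=33 tails.
Subtract the first batch: 7−4=3 heads and 33−10=23 tails.

3 heads and 23 tails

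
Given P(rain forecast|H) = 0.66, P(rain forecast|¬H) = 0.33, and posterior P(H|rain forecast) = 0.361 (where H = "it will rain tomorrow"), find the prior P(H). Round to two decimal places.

P(H) = 0.22

Bayes' rule in odds form gives O(H|E) = O(H)·[P(E|H)/P(E|¬H)], hence O(H) = O(H|E)/LR.
Posterior odds = 0.361/(1−0.361) = 0.5649. LR = 0.66/0.33 = 2.0000.
Prior odds = 0.5649/2.0000 = 0.2824, so P(H) = 0.2824/(1+0.2824) ≈ 0.22.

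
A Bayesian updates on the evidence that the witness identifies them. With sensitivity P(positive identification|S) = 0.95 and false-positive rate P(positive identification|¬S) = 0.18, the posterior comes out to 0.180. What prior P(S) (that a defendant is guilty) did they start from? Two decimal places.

In odds form, posterior odds = prior odds × likelihood ratio, so prior odds = posterior odds ÷ LR.
Posterior odds = 0.180/(1−0.180) = 0.2195. LR = 0.95/0.18 = 5.2778.
Prior odds = 0.2195/5.2778 = 0.0416, so P(S) = 0.0416/(1+0.0416) ≈ 0.04.

P(S) = 0.04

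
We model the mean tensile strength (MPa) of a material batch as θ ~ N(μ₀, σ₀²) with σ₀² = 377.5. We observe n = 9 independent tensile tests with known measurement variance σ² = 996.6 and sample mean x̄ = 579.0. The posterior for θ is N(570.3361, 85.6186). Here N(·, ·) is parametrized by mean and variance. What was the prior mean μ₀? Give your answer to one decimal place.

μ₀ = 540.8

The posterior mean is a precision-weighted average: μ_n = (τ₀μ₀ + τ_data·x̄)/(τ₀+τ_data), with τ₀=1/σ₀² and τ_data=n/σ².
Here τ₀ = 1/377.5 = 0.002649 and τ_data = 9/996.6 = 0.009031, so τ_n = 0.011680.
Rearranging for μ₀: μ₀ = (μ_n·τ_n − τ_data·x̄)/τ₀ = (570.3361·0.011680 − 0.009031·579.0) / 0.002649 = 1.432577/0.002649 ≈ 540.8.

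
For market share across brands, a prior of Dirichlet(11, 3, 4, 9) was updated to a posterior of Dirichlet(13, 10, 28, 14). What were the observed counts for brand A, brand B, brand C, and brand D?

counts (2, 7, 24, 5)

For a Dirichlet(α) prior with multinomial counts c, the posterior is Dirichlet(α + c) componentwise.
Counts are posterior − prior componentwise: 13−11=2, 10−3=7, 28−4=24, 14−9=5.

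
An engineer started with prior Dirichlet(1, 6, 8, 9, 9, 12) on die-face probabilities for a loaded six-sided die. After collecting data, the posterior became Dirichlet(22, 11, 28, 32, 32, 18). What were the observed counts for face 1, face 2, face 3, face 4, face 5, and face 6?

counts (21, 5, 20, 23, 23, 6)

For a Dirichlet(α) prior with multinomial counts c, the posterior is Dirichlet(α + c) componentwise.
Counts are posterior − prior componentwise: 22−1=21, 11−6=5, 28−8=20, 32−9=23, 32−9=23, 18−12=6.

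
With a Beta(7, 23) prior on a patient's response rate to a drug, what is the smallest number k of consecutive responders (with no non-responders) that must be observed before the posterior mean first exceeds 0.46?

k = 13

After k responders and 0 non-responders the posterior is Beta(7+k, 23), with mean (7+k)/(7+23+k).
Set (7+k)/(30+k) > 0.46 and solve: k > (0.46·30 − 7)/(1 − 0.46) = 12.593.
The smallest integer exceeding 12.593 is 13, and checking k=13: (20)/(43) = 0.4651 > 0.46.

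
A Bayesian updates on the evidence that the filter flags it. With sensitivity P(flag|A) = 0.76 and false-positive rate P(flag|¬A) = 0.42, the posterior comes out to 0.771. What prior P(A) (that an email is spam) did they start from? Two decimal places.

In odds form, posterior odds = prior odds × likelihood ratio, so prior odds = posterior odds ÷ LR.
Posterior odds = 0.771/(1−0.771) = 3.3668. LR = 0.76/0.42 = 1.8095.
Prior odds = 3.3668/1.8095 = 1.8606, so P(A) = 1.8606/(1+1.8606) ≈ 0.65.

P(A) = 0.65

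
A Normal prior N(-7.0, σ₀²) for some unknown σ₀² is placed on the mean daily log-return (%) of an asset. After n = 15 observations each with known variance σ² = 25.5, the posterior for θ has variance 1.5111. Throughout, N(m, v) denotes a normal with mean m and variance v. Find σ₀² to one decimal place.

For the Normal–Normal model with known σ², precisions add: τ_n = τ₀ + n/σ².
So 1/σ₀² = 1/1.5111 − 15/25.5 = 0.661770 − 0.588235 = 0.073535.
Hence σ₀² = 1/0.073535 ≈ 13.6.

σ₀² = 13.6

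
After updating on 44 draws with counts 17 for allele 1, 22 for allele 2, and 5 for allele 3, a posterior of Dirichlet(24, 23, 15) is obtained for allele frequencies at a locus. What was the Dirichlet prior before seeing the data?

For a Dirichlet(α) prior with multinomial counts c, the posterior is Dirichlet(α + c) componentwise.
Subtract each count from the matching posterior parameter: 24−17=7, 23−22=1, 15−5=10.

Dirichlet(7, 1, 10)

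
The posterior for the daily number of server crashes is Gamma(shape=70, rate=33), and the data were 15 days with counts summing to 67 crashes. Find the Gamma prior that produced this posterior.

Gamma(shape=3, rate=18)

Gamma–Poisson conjugacy: posterior shape = α + Σxᵢ, posterior rate = β + n.
So α = 70 − 67 = 3 and β = 33 − 15 = 18.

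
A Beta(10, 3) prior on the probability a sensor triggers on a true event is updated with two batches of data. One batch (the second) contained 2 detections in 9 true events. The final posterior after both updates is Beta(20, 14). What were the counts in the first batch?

Because Beta–binomial updating is additive in the counts, the combined data contributed (α_post−α_prior, β_post−β_prior) successes and failures.
Total across both batches: 20−10=10 detections, 14−3=11 misses.
Subtract the second batch: 10−2=8 detections and 11−7=4 misses.

8 detections and 4 misses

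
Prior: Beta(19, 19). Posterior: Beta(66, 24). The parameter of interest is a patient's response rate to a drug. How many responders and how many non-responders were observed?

47 responders and 5 non-responders

Beta is conjugate to the binomial likelihood: posterior = Beta(a+s, b+f).
So s = 66 − 19 = 47 and f = 24 − 19 = 5.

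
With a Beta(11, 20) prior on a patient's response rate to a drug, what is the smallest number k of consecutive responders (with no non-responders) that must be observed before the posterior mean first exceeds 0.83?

After k responders and 0 non-responders the posterior is Beta(11+k, 20), with mean (11+k)/(11+20+k).
Set (11+k)/(31+k) > 0.83 and solve: k > (0.83·31 − 11)/(1 − 0.83) = 86.647.
The smallest integer exceeding 86.647 is 87, and checking k=87: (98)/(118) = 0.8305 > 0.83.

k = 87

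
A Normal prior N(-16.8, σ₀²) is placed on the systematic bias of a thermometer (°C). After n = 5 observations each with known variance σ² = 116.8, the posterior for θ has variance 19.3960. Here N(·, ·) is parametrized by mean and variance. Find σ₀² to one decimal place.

Posterior precision equals prior precision plus data precision: 1/σ_n² = 1/σ₀² + n/σ².
So 1/σ₀² = 1/19.3960 − 5/116.8 = 0.051557 − 0.042808 = 0.008749.
Hence σ₀² = 1/0.008749 ≈ 114.3.

σ₀² = 114.3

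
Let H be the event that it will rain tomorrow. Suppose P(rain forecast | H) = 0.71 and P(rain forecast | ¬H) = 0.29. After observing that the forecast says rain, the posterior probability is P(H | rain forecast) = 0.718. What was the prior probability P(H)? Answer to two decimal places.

Bayes' rule in odds form gives O(H|E) = O(H)·[P(E|H)/P(E|¬H)], hence O(H) = O(H|E)/LR.
Posterior odds = 0.718/(1−0.718) = 2.5461. LR = 0.71/0.29 = 2.4483.
Prior odds = 2.5461/2.4483 = 1.0399, so P(H) = 1.0399/(1+1.0399) ≈ 0.51.

P(H) = 0.51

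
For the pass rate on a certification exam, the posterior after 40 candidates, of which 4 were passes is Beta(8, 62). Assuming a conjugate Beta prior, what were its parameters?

Beta is conjugate to the binomial likelihood: posterior = Beta(a+s, b+f).
Subtract the data counts: 8−4=4, 62−36=26.

Beta(4, 26)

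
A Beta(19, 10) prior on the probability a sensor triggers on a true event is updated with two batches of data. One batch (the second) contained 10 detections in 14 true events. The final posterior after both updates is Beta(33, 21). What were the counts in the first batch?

Because Beta–binomial updating is additive in the counts, the combined data contributed (α_post−α_prior, β_post−β_prior) successes and failures.
Total across both batches: 33−19=14 detections, 21−10=11 misses.
Subtract the second batch: 14−10=4 detections and 11−4=7 misses.

4 detections and 7 misses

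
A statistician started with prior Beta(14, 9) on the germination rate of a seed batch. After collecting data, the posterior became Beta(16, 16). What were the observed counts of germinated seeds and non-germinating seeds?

A Beta(a, b) prior with s successes and f failures in binomial data gives a Beta(a+s, b+f) posterior.
So s = 16 − 14 = 2 and f = 16 − 9 = 7.

2 germinated seeds and 7 non-germinating seeds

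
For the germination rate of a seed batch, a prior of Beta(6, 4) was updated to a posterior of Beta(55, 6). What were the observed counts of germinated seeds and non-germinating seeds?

Beta is conjugate to the binomial likelihood: posterior = Beta(α+s, β+f).
Match parameters: s=55−6=49, f=6−4=2.

49 germinated seeds and 2 non-germinating seeds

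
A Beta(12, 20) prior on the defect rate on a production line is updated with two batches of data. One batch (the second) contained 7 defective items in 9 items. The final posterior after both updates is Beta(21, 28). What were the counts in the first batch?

2 defective items and 6 good items

Because Beta–binomial updating is additive in the counts, the combined data contributed (α_post−α_prior, β_post−β_prior) successes and failures.
Total across both batches: 21−12=9 defective items, 28−20=8 good items.
Subtract the second batch: 9−7=2 defective items and 8−2=6 good items.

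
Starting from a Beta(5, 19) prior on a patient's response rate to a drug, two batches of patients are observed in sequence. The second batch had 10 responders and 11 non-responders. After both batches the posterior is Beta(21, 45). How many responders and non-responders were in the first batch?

Because Beta–binomial updating is additive in the counts, the combined data contributed (α_post−α_prior, β_post−β_prior) successes and failures.
Total across both batches: 21−5=16 responders, 45−19=26 non-responders.
Subtract the second batch: 16−10=6 responders and 26−11=15 non-responders.

6 responders and 15 non-responders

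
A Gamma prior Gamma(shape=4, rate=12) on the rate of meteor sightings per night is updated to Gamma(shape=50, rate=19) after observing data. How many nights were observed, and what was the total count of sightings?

n = 7 nights with total 46 sightings

A Gamma(α, β) prior (rate parametrization) on a Poisson rate with n observations summing to S gives posterior Gamma(α+S, β+n).
Matching: Σxᵢ = 50 − 4 = 46 and n = 19 − 12 = 7.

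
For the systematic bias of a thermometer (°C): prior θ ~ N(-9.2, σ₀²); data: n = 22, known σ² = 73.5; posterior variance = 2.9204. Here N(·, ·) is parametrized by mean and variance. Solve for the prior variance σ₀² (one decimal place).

σ₀² = 23.2

For the Normal–Normal model with known σ², precisions add: τ_n = τ₀ + n/σ².
So 1/σ₀² = 1/2.9204 − 22/73.5 = 0.342419 − 0.299320 = 0.043099.
Hence σ₀² = 1/0.043099 ≈ 23.2.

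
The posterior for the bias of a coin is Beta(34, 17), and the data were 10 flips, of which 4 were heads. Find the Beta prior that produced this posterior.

Beta(30, 11)

Beta is conjugate to the binomial likelihood: posterior = Beta(a+s, b+f).
Subtract the data counts: 34−4=30, 17−6=11.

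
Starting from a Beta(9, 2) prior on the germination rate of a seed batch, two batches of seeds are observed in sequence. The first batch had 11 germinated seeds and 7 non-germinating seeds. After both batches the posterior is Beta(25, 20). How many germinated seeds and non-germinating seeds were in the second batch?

Because Beta–binomial updating is additive in the counts, the combined data contributed (α_post−α_prior, β_post−β_prior) successes and failures.
Total across both batches: 25−9=16 germinated seeds, 20−2=18 non-germinating seeds.
Subtract the first batch: 16−11=5 germinated seeds and 18−7=11 non-germinating seeds.

5 germinated seeds and 11 non-germinating seeds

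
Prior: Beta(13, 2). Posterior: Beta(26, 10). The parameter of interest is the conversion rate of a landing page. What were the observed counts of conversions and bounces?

A Beta(α, β) prior with s successes and f failures in binomial data gives a Beta(α+s, β+f) posterior.
Match parameters: s=26−13=13, f=10−2=8.

13 conversions and 8 bounces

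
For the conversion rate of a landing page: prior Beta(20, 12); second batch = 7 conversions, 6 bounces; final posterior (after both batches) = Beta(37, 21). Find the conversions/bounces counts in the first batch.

Because Beta–binomial updating is additive in the counts, the combined data contributed (α_post−α_prior, β_post−β_prior) successes and failures.
Total across both batches: 37−20=17 conversions, 21−12=9 bounces.
Subtract the second batch: 17−7=10 conversions and 9−6=3 bounces.

10 conversions and 3 bounces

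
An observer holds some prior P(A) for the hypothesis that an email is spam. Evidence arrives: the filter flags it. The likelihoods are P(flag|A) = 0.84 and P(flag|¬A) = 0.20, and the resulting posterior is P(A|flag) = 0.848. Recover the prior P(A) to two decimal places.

In odds form, posterior odds = prior odds × likelihood ratio, so prior odds = posterior odds ÷ LR.
Posterior odds = 0.848/(1−0.848) = 5.5789. LR = 0.84/0.20 = 4.2000.
Prior odds = 5.5789/4.2000 = 1.3283, so P(A) = 1.3283/(1+1.3283) ≈ 0.57.

P(A) = 0.57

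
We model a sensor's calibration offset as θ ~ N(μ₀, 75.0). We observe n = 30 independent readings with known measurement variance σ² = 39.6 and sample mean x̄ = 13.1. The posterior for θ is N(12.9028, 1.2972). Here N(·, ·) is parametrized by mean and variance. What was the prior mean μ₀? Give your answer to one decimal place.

The posterior mean is a precision-weighted average: μ_n = (τ₀μ₀ + τ_data·x̄)/(τ₀+τ_data), with τ₀=1/σ₀² and τ_data=n/σ².
Here τ₀ = 1/75.0 = 0.013333 and τ_data = 30/39.6 = 0.757576, so τ_n = 0.770909.
Rearranging for μ₀: μ₀ = (μ_n·τ_n − τ_data·x̄)/τ₀ = (12.9028·0.770909 − 0.757576·13.1) / 0.013333 = 0.022639/0.013333 ≈ 1.7.

μ₀ = 1.7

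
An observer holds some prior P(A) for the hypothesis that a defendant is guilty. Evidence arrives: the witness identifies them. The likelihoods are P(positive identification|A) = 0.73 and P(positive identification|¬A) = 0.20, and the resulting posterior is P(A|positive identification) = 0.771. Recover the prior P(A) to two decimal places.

P(A) = 0.48

Bayes' rule in odds form gives O(A|E) = O(A)·[P(E|A)/P(E|¬A)], hence O(A) = O(A|E)/LR.
Posterior odds = 0.771/(1−0.771) = 3.3668. LR = 0.73/0.20 = 3.6500.
Prior odds = 3.3668/3.6500 = 0.9224, so P(A) = 0.9224/(1+0.9224) ≈ 0.48.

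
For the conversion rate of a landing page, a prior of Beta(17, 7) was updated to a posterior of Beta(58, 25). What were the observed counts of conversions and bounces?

41 conversions and 18 bounces

A Beta(a, b) prior with s successes and f failures in binomial data gives a Beta(a+s, b+f) posterior.
Match parameters: s=58−17=41, f=25−7=18.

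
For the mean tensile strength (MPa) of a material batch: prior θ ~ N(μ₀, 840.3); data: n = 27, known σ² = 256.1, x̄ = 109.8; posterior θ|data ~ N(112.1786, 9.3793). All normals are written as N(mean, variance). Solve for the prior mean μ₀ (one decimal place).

μ₀ = 322.9

The posterior mean is a precision-weighted average: μ_n = (τ₀μ₀ + τ_data·x̄)/(τ₀+τ_data), with τ₀=1/σ₀² and τ_data=n/σ².
Here τ₀ = 1/840.3 = 0.001190 and τ_data = 27/256.1 = 0.105428, so τ_n = 0.106618.
Rearranging for μ₀: μ₀ = (μ_n·τ_n − τ_data·x̄)/τ₀ = (112.1786·0.106618 − 0.105428·109.8) / 0.001190 = 0.384264/0.001190 ≈ 322.9.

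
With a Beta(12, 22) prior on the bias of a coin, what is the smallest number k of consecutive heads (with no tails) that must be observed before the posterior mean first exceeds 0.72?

k = 45

After k heads and 0 tails the posterior is Beta(12+k, 22), with mean (12+k)/(12+22+k).
Set (12+k)/(34+k) > 0.72 and solve: k > (0.72·34 − 12)/(1 − 0.72) = 44.571.
The smallest integer exceeding 44.571 is 45, and checking k=45: (57)/(79) = 0.7215 > 0.72.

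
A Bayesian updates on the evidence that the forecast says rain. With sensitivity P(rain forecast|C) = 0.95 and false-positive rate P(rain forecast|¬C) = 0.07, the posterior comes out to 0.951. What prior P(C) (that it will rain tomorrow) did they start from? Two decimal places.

Bayes' rule in odds form gives O(C|E) = O(C)·[P(E|C)/P(E|¬C)], hence O(C) = O(C|E)/LR.
Posterior odds = 0.951/(1−0.951) = 19.4082. LR = 0.95/0.07 = 13.5714.
Prior odds = 19.4082/13.5714 = 1.4301, so P(C) = 1.4301/(1+1.4301) ≈ 0.59.

P(C) = 0.59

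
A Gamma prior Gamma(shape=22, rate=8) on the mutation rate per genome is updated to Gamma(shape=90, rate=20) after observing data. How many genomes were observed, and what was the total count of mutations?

A Gamma(α, β) prior (rate parametrization) on a Poisson rate with n observations summing to S gives posterior Gamma(α+S, β+n).
Matching: Σxᵢ = 90 − 22 = 68 and n = 20 − 8 = 12.

n = 12 genomes with total 68 mutations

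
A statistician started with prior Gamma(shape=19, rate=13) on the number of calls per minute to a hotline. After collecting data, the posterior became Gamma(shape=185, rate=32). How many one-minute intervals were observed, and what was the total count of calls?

A Gamma(α, β) prior (rate parametrization) on a Poisson rate with n observations summing to S gives posterior Gamma(α+S, β+n).
Matching: Σxᵢ = 185 − 19 = 166 and n = 32 − 13 = 19.

n = 19 one-minute intervals with total 166 calls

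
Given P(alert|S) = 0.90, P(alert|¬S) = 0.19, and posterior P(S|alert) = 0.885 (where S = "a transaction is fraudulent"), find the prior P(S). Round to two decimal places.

P(S) = 0.62

Bayes' rule in odds form gives O(S|E) = O(S)·[P(E|S)/P(E|¬S)], hence O(S) = O(S|E)/LR.
Posterior odds = 0.885/(1−0.885) = 7.6957. LR = 0.90/0.19 = 4.7368.
Prior odds = 7.6957/4.7368 = 1.6247, so P(S) = 1.6247/(1+1.6247) ≈ 0.62.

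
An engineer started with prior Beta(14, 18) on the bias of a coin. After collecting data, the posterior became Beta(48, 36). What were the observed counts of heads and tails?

Under Beta–binomial conjugacy the posterior parameters are (α+s, β+f).
Match parameters: s=48−14=34, f=36−18=18.

34 heads and 18 tails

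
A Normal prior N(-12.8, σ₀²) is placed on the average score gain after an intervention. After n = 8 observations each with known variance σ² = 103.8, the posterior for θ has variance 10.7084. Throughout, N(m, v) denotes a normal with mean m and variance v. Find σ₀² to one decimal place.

Posterior precision equals prior precision plus data precision: 1/σ_n² = 1/σ₀² + n/σ².
So 1/σ₀² = 1/10.7084 − 8/103.8 = 0.093385 − 0.077071 = 0.016314.
Hence σ₀² = 1/0.016314 ≈ 61.3.

σ₀² = 61.3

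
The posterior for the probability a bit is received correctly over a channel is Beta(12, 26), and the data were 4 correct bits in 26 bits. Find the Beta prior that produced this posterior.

Beta(8, 4)

A Beta(a, b) prior with s successes and f failures in binomial data gives a Beta(a+s, b+f) posterior.
Subtract the data counts: 12−4=8, 26−22=4.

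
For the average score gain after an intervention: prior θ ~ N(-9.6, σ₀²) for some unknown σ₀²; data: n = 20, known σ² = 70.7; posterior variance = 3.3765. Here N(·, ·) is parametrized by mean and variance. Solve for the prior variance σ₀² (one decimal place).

σ₀² = 75.3

Posterior precision equals prior precision plus data precision: 1/σ_n² = 1/σ₀² + n/σ².
So 1/σ₀² = 1/3.3765 − 20/70.7 = 0.296165 − 0.282885 = 0.013280.
Hence σ₀² = 1/0.013280 ≈ 75.3.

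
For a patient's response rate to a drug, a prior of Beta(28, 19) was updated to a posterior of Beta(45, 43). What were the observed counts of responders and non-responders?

Beta is conjugate to the binomial likelihood: posterior = Beta(α+s, β+f).
Match parameters: s=45−28=17, f=43−19=24.

17 responders and 24 non-responders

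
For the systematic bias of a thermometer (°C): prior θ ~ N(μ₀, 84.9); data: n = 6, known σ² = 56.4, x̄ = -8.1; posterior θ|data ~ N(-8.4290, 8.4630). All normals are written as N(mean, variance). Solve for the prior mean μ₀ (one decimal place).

The posterior mean is a precision-weighted average: μ_n = (τ₀μ₀ + τ_data·x̄)/(τ₀+τ_data), with τ₀=1/σ₀² and τ_data=n/σ².
Here τ₀ = 1/84.9 = 0.011779 and τ_data = 6/56.4 = 0.106383, so τ_n = 0.118162.
Rearranging for μ₀: μ₀ = (μ_n·τ_n − τ_data·x̄)/τ₀ = (-8.4290·0.118162 − 0.106383·-8.1) / 0.011779 = -0.134285/0.011779 ≈ -11.4.

μ₀ = -11.4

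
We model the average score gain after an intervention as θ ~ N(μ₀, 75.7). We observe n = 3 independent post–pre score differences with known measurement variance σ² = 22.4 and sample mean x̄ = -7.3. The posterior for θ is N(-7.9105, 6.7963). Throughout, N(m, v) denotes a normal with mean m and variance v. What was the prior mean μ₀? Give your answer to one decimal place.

The posterior mean is a precision-weighted average: μ_n = (τ₀μ₀ + τ_data·x̄)/(τ₀+τ_data), with τ₀=1/σ₀² and τ_data=n/σ².
Here τ₀ = 1/75.7 = 0.013210 and τ_data = 3/22.4 = 0.133929, so τ_n = 0.147139.
Rearranging for μ₀: μ₀ = (μ_n·τ_n − τ_data·x̄)/τ₀ = (-7.9105·0.147139 − 0.133929·-7.3) / 0.013210 = -0.186261/0.013210 ≈ -14.1.

μ₀ = -14.1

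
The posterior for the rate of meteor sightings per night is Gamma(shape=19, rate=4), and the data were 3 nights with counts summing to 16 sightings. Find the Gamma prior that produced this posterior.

Gamma–Poisson conjugacy: posterior shape = α + Σxᵢ, posterior rate = β + n.
So α = 19 − 16 = 3 and β = 4 − 3 = 1.

Gamma(shape=3, rate=1)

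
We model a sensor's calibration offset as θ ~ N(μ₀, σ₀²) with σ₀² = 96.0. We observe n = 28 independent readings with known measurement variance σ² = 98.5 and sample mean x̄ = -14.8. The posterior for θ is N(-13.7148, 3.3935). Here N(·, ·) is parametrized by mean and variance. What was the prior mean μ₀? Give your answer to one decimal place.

μ₀ = 15.9

The posterior mean is a precision-weighted average: μ_n = (τ₀μ₀ + τ_data·x̄)/(τ₀+τ_data), with τ₀=1/σ₀² and τ_data=n/σ².
Here τ₀ = 1/96.0 = 0.010417 and τ_data = 28/98.5 = 0.284264, so τ_n = 0.294681.
Rearranging for μ₀: μ₀ = (μ_n·τ_n − τ_data·x̄)/τ₀ = (-13.7148·0.294681 − 0.284264·-14.8) / 0.010417 = 0.165616/0.010417 ≈ 15.9.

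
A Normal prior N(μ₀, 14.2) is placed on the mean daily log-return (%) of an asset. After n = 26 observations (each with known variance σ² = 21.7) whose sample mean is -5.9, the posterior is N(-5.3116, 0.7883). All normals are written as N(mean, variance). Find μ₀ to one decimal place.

With known observation variance, the Normal–Normal posterior has precision τ_n = τ₀ + n/σ² and mean μ_n = (τ₀μ₀ + (n/σ²)x̄)/τ_n.
Here τ₀ = 1/14.2 = 0.070423 and τ_data = 26/21.7 = 1.198157, so τ_n = 1.268580.
Rearranging for μ₀: μ₀ = (μ_n·τ_n − τ_data·x̄)/τ₀ = (-5.3116·1.268580 − 1.198157·-5.9) / 0.070423 = 0.330937/0.070423 ≈ 4.7.

μ₀ = 4.7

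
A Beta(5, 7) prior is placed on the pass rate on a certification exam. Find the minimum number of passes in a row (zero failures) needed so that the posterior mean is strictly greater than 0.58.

After k passes and 0 failures the posterior is Beta(5+k, 7), with mean (5+k)/(5+7+k).
Set (5+k)/(12+k) > 0.58 and solve: k > (0.58·12 − 5)/(1 − 0.58) = 4.667.
The smallest integer exceeding 4.667 is 5, and checking k=5: (10)/(17) = 0.5882 > 0.58.

k = 5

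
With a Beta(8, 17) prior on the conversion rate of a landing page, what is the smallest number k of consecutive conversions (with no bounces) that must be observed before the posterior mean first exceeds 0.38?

After k conversions and 0 bounces the posterior is Beta(8+k, 17), with mean (8+k)/(8+17+k).
Set (8+k)/(25+k) > 0.38 and solve: k > (0.38·25 − 8)/(1 − 0.38) = 2.419.
The smallest integer exceeding 2.419 is 3, and checking k=3: (11)/(28) = 0.3929 > 0.38.

k = 3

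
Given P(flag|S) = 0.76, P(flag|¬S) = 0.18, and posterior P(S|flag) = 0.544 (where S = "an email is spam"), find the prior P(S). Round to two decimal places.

In odds form, posterior odds = prior odds × likelihood ratio, so prior odds = posterior odds ÷ LR.
Posterior odds = 0.544/(1−0.544) = 1.1930. LR = 0.76/0.18 = 4.2222.
Prior odds = 1.1930/4.2222 = 0.2826, so P(S) = 0.2826/(1+0.2826) ≈ 0.22.

P(S) = 0.22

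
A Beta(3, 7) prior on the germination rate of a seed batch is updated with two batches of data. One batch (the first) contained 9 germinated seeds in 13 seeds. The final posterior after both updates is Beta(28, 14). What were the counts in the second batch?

Sequential conjugate updates are equivalent to a single update on the pooled data, so total successes = posterior α − prior α and total failures = posterior β − prior β.
Total across both batches: 28−3=25 germinated seeds, 14−7=7 non-germinating seeds.
Subtract the first batch: 25−9=16 germinated seeds and 7−4=3 non-germinating seeds.

16 germinated seeds and 3 non-germinating seeds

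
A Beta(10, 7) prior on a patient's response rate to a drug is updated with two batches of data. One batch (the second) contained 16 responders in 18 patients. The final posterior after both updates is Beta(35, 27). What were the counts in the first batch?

9 responders and 18 non-responders

Sequential conjugate updates are equivalent to a single update on the pooled data, so total successes = posterior α − prior α and total failures = posterior β − prior β.
Total across both batches: 35−10=25 responders, 27−7=20 non-responders.
Subtract the second batch: 25−16=9 responders and 20−2=18 non-responders.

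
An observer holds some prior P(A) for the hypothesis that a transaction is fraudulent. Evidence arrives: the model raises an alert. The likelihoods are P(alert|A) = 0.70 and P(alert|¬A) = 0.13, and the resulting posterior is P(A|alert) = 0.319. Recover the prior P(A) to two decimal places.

P(A) = 0.08

Bayes' rule in odds form gives O(A|E) = O(A)·[P(E|A)/P(E|¬A)], hence O(A) = O(A|E)/LR.
Posterior odds = 0.319/(1−0.319) = 0.4684. LR = 0.70/0.13 = 5.3846.
Prior odds = 0.4684/5.3846 = 0.0870, so P(A) = 0.0870/(1+0.0870) ≈ 0.08.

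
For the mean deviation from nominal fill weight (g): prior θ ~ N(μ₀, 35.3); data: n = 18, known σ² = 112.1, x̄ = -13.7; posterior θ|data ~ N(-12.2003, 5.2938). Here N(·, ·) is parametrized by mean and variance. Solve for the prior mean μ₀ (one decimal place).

μ₀ = -3.7

The posterior mean is a precision-weighted average: μ_n = (τ₀μ₀ + τ_data·x̄)/(τ₀+τ_data), with τ₀=1/σ₀² and τ_data=n/σ².
Here τ₀ = 1/35.3 = 0.028329 and τ_data = 18/112.1 = 0.160571, so τ_n = 0.188900.
Rearranging for μ₀: μ₀ = (μ_n·τ_n − τ_data·x̄)/τ₀ = (-12.2003·0.188900 − 0.160571·-13.7) / 0.028329 = -0.104814/0.028329 ≈ -3.7.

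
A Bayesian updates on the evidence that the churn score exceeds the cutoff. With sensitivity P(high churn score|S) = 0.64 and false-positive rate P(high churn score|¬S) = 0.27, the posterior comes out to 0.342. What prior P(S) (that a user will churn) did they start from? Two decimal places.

In odds form, posterior odds = prior odds × likelihood ratio, so prior odds = posterior odds ÷ LR.
Posterior odds = 0.342/(1−0.342) = 0.5198. LR = 0.64/0.27 = 2.3704.
Prior odds = 0.5198/2.3704 = 0.2193, so P(S) = 0.2193/(1+0.2193) ≈ 0.18.

P(S) = 0.18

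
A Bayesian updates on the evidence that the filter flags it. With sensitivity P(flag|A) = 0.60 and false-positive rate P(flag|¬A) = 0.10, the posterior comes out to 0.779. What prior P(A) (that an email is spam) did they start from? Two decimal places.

Bayes' rule in odds form gives O(A|E) = O(A)·[P(E|A)/P(E|¬A)], hence O(A) = O(A|E)/LR.
Posterior odds = 0.779/(1−0.779) = 3.5249. LR = 0.60/0.10 = 6.0000.
Prior odds = 3.5249/6.0000 = 0.5875, so P(A) = 0.5875/(1+0.5875) ≈ 0.37.

P(A) = 0.37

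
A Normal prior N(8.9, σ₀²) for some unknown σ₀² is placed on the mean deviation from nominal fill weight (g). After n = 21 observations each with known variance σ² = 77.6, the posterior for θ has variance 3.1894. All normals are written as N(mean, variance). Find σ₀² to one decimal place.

For the Normal–Normal model with known σ², precisions add: τ_n = τ₀ + n/σ².
So 1/σ₀² = 1/3.1894 − 21/77.6 = 0.313539 − 0.270619 = 0.042920.
Hence σ₀² = 1/0.042920 ≈ 23.3.

σ₀² = 23.3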